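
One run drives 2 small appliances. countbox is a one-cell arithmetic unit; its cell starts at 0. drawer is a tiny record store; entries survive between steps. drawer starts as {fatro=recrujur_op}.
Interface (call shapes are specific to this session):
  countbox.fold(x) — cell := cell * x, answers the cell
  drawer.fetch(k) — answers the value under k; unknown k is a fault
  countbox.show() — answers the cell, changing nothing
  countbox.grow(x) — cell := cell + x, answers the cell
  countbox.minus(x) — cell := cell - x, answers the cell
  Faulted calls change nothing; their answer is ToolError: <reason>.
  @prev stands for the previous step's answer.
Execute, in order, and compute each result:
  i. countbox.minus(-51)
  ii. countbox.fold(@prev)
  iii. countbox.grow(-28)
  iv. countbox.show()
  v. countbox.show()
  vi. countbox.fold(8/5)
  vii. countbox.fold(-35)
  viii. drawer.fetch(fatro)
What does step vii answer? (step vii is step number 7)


Answer: -144088

Derivation:
I try minus on x='-51', and observe 51.
Using fold on x='@prev', and get 2601.
I run grow on x='-28', giving 2573.
Calling show(), and get 2573.
I run show, — result: 2573.
Calling fold on x='8/5', and observe 20584/5.
Now I run fold on x='-35', and get -144088.
Now I run fetch on k='fatro', and get recrujur_op.


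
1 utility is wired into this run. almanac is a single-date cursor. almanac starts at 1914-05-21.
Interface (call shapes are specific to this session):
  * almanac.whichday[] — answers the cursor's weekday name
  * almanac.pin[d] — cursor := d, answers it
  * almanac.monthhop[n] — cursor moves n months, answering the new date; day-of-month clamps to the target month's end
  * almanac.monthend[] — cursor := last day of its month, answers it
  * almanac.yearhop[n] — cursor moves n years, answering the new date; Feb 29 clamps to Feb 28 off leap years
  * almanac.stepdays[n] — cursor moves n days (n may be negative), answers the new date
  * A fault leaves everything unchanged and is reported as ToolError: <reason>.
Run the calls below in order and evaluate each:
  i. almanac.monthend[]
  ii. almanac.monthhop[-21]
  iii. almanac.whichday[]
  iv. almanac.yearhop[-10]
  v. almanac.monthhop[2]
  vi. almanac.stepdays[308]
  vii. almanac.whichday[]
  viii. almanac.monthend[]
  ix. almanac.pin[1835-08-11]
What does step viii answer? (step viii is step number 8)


Answer: 1903-09-30

Derivation:
I invoke monthend: 1914-05-31.
Then monthhop(n: -21), giving 1912-08-31.
I try whichday(), which returns Saturday.
Invoking yearhop(n: -10), and see 1902-08-31.
I use monthhop(n: 2), which returns 1902-10-31.
Invoking stepdays(n: 308), and observe 1903-09-04.
Calling whichday(), yielding Friday.
I invoke monthend(), yielding 1903-09-30.
Using pin(d: 1835-08-11), — result: 1835-08-11.


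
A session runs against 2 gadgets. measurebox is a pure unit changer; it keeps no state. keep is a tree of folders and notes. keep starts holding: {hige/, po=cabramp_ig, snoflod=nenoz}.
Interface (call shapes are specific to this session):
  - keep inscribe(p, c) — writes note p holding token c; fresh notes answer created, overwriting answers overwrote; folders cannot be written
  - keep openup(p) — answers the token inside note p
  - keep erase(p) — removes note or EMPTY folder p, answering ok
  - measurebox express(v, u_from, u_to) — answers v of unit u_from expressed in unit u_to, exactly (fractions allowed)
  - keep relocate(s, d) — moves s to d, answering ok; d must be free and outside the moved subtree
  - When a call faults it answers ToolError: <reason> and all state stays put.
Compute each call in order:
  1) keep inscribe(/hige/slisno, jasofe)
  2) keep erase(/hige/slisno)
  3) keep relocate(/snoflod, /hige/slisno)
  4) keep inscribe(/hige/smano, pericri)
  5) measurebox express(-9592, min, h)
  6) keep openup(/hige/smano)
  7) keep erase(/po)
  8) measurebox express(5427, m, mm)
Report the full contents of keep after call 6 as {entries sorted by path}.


>>> keep inscribe p→/hige/slisno c→jasofe
:: created
>>> keep erase p→/hige/slisno
:: ok
>>> keep relocate s→/snoflod d→/hige/slisno
:: ok
>>> keep inscribe p→/hige/smano c→pericri
:: created
>>> measurebox express v→-9592 u_from→min u_to→h
:: -2398/15
>>> keep openup p→/hige/smano
:: pericri
>>> keep erase p→/po
:: ok
>>> measurebox express v→5427 u_from→m u_to→mm
:: 5427000

Answer: {hige/, hige/slisno=nenoz, hige/smano=pericri, po=cabramp_ig}


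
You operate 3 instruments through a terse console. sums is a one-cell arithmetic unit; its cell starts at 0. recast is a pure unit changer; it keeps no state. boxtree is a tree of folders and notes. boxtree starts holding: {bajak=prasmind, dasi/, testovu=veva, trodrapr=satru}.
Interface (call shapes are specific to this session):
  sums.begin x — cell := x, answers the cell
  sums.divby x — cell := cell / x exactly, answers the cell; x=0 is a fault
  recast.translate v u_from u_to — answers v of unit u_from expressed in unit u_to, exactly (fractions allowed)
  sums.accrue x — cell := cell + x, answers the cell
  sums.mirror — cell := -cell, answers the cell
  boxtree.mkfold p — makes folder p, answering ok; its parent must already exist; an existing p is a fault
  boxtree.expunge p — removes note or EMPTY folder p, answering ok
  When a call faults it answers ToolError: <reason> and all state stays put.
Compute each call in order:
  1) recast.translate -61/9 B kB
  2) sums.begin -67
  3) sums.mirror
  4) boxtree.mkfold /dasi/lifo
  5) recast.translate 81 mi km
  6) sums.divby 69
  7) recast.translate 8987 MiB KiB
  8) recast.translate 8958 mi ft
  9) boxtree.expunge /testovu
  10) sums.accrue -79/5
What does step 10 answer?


Answer: -5116/345

Derivation:
→ recast.translate(v=-61/9, u_from=B, u_to=kB)
← -61/9000
→ sums.begin(x=-67)
← -67
→ sums.mirror()
← 67
→ boxtree.mkfold(p=/dasi/lifo)
← ok
→ recast.translate(v=81, u_from=mi, u_to=km)
← 2036826/15625
→ sums.divby(x=69)
← 67/69
→ recast.translate(v=8987, u_from=MiB, u_to=KiB)
← 9202688
→ recast.translate(v=8958, u_from=mi, u_to=ft)
← 47298240
→ boxtree.expunge(p=/testovu)
← ok
→ sums.accrue(x=-79/5)
← -5116/345


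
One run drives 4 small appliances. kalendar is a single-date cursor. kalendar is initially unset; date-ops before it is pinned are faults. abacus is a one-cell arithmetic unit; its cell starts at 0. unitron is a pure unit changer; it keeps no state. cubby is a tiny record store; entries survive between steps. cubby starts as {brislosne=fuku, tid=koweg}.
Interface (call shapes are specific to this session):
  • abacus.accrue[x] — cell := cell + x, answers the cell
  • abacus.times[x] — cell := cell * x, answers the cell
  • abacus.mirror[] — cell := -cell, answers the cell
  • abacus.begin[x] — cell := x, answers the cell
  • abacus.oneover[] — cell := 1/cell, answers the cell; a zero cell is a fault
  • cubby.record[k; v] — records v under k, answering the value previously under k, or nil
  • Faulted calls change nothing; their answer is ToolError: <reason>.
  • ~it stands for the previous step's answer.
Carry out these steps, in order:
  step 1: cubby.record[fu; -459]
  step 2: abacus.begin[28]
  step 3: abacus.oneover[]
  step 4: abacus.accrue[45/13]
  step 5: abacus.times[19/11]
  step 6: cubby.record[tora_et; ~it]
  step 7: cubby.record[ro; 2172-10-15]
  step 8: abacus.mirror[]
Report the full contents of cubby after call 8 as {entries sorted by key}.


// 1. cubby.record(k→fu, v→-459) == nil
// 2. abacus.begin(x→28) == 28
// 3. abacus.oneover() == 1/28
// 4. abacus.accrue(x→45/13) == 1273/364
// 5. abacus.times(x→19/11) == 24187/4004
// 6. cubby.record(k→tora_et, v→~it) == nil
// 7. cubby.record(k→ro, v→2172-10-15) == nil
// 8. abacus.mirror() == -24187/4004

Answer: {brislosne=fuku, fu=-459, ro=2172-10-15, tid=koweg, tora_et=24187/4004}


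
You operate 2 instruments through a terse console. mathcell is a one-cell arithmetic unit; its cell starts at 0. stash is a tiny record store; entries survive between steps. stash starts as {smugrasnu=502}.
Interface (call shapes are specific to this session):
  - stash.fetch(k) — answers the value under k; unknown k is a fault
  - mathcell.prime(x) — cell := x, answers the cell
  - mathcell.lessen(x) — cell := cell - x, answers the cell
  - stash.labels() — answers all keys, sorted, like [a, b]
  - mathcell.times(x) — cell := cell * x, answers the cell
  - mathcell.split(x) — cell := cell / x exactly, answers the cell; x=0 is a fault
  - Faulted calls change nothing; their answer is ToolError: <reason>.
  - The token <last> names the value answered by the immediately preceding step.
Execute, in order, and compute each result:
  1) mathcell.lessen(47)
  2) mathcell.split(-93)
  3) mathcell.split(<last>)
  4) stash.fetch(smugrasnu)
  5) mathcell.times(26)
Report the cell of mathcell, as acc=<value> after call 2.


~$ mathcell.lessen 47
  -47
~$ mathcell.split -93
  47/93
~$ mathcell.split <last>
  1
~$ stash.fetch smugrasnu
  502
~$ mathcell.times 26
  26

Answer: acc=47/93


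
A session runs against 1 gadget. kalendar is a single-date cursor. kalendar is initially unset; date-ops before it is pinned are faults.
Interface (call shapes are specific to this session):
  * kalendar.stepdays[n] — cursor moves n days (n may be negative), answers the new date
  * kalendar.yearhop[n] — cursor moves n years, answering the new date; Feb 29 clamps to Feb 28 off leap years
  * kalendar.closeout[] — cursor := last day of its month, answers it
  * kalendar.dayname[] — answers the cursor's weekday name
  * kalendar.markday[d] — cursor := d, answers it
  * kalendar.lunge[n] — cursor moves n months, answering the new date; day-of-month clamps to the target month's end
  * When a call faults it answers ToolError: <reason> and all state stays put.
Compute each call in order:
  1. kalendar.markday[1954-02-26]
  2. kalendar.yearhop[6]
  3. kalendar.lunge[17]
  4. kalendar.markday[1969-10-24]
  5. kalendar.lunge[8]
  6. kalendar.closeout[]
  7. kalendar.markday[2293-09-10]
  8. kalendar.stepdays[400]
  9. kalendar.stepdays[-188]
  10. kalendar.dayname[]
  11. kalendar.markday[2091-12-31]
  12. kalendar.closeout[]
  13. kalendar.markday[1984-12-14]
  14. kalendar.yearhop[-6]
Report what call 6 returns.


I invoke kalendar.markday with d='1954-02-26', which returns 1954-02-26.
Now I run kalendar.yearhop with n='6', yielding 1960-02-26.
I try kalendar.lunge with n='17', and get 1961-07-26.
I invoke kalendar.markday with d='1969-10-24', and observe 1969-10-24.
I call kalendar.lunge with n='8', and observe 1970-06-24.
Calling kalendar.closeout(), — result: 1970-06-30.
I run kalendar.markday with d='2293-09-10': 2293-09-10.
Invoking kalendar.stepdays with n='400', → 2294-10-15.
Now I run kalendar.stepdays with n='-188', and observe 2294-04-10.
Using kalendar.dayname, and get Tuesday.
Next I call kalendar.markday with d='2091-12-31', → 2091-12-31.
I use kalendar.closeout(), → 2091-12-31.
Then kalendar.markday with d='1984-12-14', which returns 1984-12-14.
Now I run kalendar.yearhop with n='-6', — result: 1978-12-14.

Answer: 1970-06-30


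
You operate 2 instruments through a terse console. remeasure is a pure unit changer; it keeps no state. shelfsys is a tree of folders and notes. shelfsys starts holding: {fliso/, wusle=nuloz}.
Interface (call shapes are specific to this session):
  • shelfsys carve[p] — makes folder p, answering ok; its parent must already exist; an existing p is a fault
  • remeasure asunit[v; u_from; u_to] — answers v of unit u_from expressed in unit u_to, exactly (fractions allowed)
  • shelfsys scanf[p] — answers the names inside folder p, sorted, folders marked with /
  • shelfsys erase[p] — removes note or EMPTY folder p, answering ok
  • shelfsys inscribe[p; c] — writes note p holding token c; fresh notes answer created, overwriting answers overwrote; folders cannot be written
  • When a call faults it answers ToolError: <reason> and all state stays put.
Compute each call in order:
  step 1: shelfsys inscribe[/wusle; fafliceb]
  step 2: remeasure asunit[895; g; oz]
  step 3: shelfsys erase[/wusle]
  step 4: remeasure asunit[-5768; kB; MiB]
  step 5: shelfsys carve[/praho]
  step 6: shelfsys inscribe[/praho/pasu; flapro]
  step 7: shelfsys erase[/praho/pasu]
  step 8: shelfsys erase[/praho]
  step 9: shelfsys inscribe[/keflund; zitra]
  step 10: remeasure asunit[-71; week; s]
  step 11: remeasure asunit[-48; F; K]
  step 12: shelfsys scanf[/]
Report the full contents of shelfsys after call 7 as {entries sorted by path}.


Calling shelfsys inscribe with p=/wusle, c=fafliceb, — result: overwrote.
I run remeasure asunit with v=895, u_from=g, u_to=oz: 1432000000/45359237.
Using shelfsys erase with p=/wusle, — result: ok.
I use remeasure asunit with v=-5768, u_from=kB, u_to=MiB, and get -90125/16384.
Then shelfsys carve with p=/praho: ok.
I use shelfsys inscribe with p=/praho/pasu, c=flapro, which returns created.
Now I run shelfsys erase with p=/praho/pasu, and see ok.
I use shelfsys erase with p=/praho, which returns ok.
Invoking shelfsys inscribe with p=/keflund, c=zitra, yielding created.
Next I call remeasure asunit with v=-71, u_from=week, u_to=s, — result: -42940800.
Invoking remeasure asunit with v=-48, u_from=F, u_to=K: 41167/180.
Invoking shelfsys scanf with p=/, giving [fliso/, keflund].

Answer: {fliso/, praho/}


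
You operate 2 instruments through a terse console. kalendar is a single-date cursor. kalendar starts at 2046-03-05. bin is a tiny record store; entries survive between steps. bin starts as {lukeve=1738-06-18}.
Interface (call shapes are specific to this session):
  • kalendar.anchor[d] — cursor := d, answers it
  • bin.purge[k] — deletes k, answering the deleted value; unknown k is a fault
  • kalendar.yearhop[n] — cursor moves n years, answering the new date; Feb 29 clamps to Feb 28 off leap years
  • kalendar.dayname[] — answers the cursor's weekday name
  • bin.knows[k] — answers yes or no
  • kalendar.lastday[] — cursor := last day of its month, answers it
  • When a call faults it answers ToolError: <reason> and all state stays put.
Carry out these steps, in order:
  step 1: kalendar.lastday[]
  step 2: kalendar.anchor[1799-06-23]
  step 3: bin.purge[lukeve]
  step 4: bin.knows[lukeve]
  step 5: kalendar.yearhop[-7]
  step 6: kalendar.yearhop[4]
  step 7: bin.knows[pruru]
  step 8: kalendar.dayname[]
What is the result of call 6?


Answer: 1796-06-23

Derivation:
! kalendar.lastday() => 2046-03-31
! kalendar.anchor(d→1799-06-23) => 1799-06-23
! bin.purge(k→lukeve) => 1738-06-18
! bin.knows(k→lukeve) => no
! kalendar.yearhop(n→-7) => 1792-06-23
! kalendar.yearhop(n→4) => 1796-06-23
! bin.knows(k→pruru) => no
! kalendar.dayname() => Thursday


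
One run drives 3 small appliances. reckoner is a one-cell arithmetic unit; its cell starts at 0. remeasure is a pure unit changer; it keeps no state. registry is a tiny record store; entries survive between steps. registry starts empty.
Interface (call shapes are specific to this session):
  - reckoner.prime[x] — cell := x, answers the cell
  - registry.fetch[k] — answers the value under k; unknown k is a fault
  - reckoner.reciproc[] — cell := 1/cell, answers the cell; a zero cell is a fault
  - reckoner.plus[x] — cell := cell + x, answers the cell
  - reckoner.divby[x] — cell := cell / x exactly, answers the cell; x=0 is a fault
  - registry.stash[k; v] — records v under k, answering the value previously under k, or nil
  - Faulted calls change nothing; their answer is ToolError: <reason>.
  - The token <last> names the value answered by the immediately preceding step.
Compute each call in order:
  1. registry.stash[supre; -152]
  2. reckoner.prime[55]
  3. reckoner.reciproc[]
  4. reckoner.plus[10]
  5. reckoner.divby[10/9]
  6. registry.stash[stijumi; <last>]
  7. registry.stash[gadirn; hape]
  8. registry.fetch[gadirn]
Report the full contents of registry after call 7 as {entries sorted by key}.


Then registry.stash passing k: supre, v: -152, and get nil.
Then reckoner.prime passing x: 55, and get 55.
Calling reckoner.reciproc, yielding 1/55.
Invoking reckoner.plus passing x: 10, yielding 551/55.
I call reckoner.divby passing x: 10/9, giving 4959/550.
I call registry.stash passing k: stijumi, v: <last>, which returns nil.
Next I call registry.stash passing k: gadirn, v: hape, which returns nil.
Next I call registry.fetch passing k: gadirn, and get hape.

Answer: {gadirn=hape, stijumi=4959/550, supre=-152}


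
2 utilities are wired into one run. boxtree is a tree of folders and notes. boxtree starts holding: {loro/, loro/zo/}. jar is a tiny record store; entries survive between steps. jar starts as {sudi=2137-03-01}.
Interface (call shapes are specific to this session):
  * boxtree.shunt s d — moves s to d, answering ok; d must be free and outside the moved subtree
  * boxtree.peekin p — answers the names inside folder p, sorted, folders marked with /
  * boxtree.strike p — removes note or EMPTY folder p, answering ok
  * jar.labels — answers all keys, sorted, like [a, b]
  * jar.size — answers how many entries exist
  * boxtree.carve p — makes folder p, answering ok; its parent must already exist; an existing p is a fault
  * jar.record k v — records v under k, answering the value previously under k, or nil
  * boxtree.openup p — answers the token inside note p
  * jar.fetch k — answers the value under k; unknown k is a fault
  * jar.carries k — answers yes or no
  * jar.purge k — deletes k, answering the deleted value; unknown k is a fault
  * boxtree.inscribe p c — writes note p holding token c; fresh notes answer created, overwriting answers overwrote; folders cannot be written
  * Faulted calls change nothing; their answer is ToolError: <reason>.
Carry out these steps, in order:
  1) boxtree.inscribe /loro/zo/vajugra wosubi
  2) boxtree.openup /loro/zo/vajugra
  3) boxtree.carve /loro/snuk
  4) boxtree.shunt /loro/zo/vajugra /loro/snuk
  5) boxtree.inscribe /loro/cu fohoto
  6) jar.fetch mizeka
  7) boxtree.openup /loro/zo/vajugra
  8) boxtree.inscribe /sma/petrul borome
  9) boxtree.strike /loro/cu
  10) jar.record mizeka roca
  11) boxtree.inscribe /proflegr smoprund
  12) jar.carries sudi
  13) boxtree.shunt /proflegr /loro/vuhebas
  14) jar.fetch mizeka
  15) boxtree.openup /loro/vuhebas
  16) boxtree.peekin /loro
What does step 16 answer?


Answer: [snuk/, vuhebas, zo/]

Derivation:
I use boxtree.inscribe(p='/loro/zo/vajugra', c='wosubi'), which returns created.
Using boxtree.openup(p='/loro/zo/vajugra'): wosubi.
I call boxtree.carve(p='/loro/snuk'): ok.
I invoke boxtree.shunt(s='/loro/zo/vajugra', d='/loro/snuk'), and observe ToolError: exists.
Using boxtree.inscribe(p='/loro/cu', c='fohoto'), and get created.
Using jar.fetch(k='mizeka'), and see ToolError: no such key mizeka.
Then boxtree.openup(p='/loro/zo/vajugra'), giving wosubi.
Then boxtree.inscribe(p='/sma/petrul', c='borome'), and get ToolError: no parent.
Next I call boxtree.strike(p='/loro/cu'), — result: ok.
I use jar.record(k='mizeka', v='roca'), → nil.
I run boxtree.inscribe(p='/proflegr', c='smoprund'), which returns created.
I call jar.carries(k='sudi'), → yes.
I use boxtree.shunt(s='/proflegr', d='/loro/vuhebas'), and observe ok.
Using jar.fetch(k='mizeka'), yielding roca.
Calling boxtree.openup(p='/loro/vuhebas'), and get smoprund.
I use boxtree.peekin(p='/loro'): [snuk/, vuhebas, zo/].


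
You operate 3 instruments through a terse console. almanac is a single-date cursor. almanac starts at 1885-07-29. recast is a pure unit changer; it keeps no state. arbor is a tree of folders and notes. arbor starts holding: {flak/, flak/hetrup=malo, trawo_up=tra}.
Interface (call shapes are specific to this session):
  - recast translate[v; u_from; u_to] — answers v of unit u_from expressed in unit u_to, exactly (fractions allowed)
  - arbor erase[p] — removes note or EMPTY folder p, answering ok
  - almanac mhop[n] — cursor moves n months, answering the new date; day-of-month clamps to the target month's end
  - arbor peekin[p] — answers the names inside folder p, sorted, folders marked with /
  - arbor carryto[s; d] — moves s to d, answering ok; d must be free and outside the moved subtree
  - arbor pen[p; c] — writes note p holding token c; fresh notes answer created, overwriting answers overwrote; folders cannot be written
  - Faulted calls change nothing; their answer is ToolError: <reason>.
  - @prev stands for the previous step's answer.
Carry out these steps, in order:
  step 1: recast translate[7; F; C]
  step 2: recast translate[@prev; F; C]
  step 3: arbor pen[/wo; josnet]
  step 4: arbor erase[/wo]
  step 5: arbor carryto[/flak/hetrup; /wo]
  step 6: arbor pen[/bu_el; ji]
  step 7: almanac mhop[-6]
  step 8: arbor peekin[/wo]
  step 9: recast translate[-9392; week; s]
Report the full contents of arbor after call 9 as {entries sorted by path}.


;; recast translate(v='7', u_from='F', u_to='C') == -125/9
;; recast translate(v='@prev', u_from='F', u_to='C') == -2065/81
;; arbor pen(p='/wo', c='josnet') == created
;; arbor erase(p='/wo') == ok
;; arbor carryto(s='/flak/hetrup', d='/wo') == ok
;; arbor pen(p='/bu_el', c='ji') == created
;; almanac mhop(n='-6') == 1885-01-29
;; arbor peekin(p='/wo') == ToolError: not a directory
;; recast translate(v='-9392', u_from='week', u_to='s') == -5680281600

Answer: {bu_el=ji, flak/, trawo_up=tra, wo=malo}


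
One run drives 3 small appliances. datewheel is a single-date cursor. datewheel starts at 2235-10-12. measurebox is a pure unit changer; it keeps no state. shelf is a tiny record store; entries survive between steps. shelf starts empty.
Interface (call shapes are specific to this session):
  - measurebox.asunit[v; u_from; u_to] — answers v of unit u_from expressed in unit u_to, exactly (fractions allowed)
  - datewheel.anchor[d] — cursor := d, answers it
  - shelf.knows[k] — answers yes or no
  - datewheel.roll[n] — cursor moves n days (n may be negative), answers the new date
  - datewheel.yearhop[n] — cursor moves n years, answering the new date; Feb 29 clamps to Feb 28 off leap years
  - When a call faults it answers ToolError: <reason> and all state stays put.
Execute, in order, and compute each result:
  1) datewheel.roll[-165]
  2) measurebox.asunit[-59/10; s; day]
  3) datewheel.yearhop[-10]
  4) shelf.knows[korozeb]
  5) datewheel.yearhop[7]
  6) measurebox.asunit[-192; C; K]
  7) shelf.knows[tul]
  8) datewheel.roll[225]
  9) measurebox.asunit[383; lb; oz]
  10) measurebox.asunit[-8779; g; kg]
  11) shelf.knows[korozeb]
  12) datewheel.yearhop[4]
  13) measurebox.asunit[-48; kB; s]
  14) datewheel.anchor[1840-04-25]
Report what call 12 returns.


Answer: 2236-12-11

Derivation:
·→ datewheel.roll(n: -165)
·← 2235-04-30
·→ measurebox.asunit(v: -59/10, u_from: s, u_to: day)
·← -59/864000
·→ datewheel.yearhop(n: -10)
·← 2225-04-30
·→ shelf.knows(k: korozeb)
·← no
·→ datewheel.yearhop(n: 7)
·← 2232-04-30
·→ measurebox.asunit(v: -192, u_from: C, u_to: K)
·← 1623/20
·→ shelf.knows(k: tul)
·← no
·→ datewheel.roll(n: 225)
·← 2232-12-11
·→ measurebox.asunit(v: 383, u_from: lb, u_to: oz)
·← 6128
·→ measurebox.asunit(v: -8779, u_from: g, u_to: kg)
·← -8779/1000
·→ shelf.knows(k: korozeb)
·← no
·→ datewheel.yearhop(n: 4)
·← 2236-12-11
·→ measurebox.asunit(v: -48, u_from: kB, u_to: s)
·← ToolError: incompatible units
·→ datewheel.anchor(d: 1840-04-25)
·← 1840-04-25


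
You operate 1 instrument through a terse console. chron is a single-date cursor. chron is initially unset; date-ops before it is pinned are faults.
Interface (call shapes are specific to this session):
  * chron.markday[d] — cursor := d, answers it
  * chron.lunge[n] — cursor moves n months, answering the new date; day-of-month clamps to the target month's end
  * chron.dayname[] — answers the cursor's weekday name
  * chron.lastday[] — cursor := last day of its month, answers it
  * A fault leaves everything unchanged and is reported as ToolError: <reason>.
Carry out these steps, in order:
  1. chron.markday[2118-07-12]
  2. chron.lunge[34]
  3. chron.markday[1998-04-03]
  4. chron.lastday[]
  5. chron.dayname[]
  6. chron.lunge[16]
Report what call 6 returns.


Answer: 1999-08-30

Derivation:
# 1. markday(d=2118-07-12) ~> 2118-07-12
# 2. lunge(n=34) ~> 2121-05-12
# 3. markday(d=1998-04-03) ~> 1998-04-03
# 4. lastday() ~> 1998-04-30
# 5. dayname() ~> Thursday
# 6. lunge(n=16) ~> 1999-08-30


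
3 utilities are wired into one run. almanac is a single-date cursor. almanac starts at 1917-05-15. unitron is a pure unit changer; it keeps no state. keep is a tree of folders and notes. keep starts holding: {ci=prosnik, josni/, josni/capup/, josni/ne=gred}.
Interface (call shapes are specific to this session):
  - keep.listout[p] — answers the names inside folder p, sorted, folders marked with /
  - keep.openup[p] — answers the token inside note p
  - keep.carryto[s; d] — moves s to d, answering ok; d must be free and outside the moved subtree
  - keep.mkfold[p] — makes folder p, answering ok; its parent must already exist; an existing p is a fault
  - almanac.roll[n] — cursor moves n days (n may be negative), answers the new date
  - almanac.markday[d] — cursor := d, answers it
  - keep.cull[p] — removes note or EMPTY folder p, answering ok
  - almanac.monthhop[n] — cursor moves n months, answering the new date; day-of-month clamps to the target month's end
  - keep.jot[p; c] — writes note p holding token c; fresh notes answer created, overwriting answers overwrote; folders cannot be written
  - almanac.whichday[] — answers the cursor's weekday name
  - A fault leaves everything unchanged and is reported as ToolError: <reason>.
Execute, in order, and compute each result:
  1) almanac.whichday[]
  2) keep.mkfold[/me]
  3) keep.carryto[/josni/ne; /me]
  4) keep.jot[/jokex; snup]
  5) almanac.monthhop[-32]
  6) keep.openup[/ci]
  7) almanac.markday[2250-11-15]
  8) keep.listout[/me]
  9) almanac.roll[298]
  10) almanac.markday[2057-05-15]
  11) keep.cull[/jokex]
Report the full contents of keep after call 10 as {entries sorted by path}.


Answer: {ci=prosnik, jokex=snup, josni/, josni/capup/, josni/ne=gred, me/}

Derivation:
// 1. almanac.whichday() : Tuesday
// 2. keep.mkfold(p='/me') : ok
// 3. keep.carryto(s='/josni/ne', d='/me') : ToolError: exists
// 4. keep.jot(p='/jokex', c='snup') : created
// 5. almanac.monthhop(n='-32') : 1914-09-15
// 6. keep.openup(p='/ci') : prosnik
// 7. almanac.markday(d='2250-11-15') : 2250-11-15
// 8. keep.listout(p='/me') : []
// 9. almanac.roll(n='298') : 2251-09-09
// 10. almanac.markday(d='2057-05-15') : 2057-05-15
// 11. keep.cull(p='/jokex') : ok


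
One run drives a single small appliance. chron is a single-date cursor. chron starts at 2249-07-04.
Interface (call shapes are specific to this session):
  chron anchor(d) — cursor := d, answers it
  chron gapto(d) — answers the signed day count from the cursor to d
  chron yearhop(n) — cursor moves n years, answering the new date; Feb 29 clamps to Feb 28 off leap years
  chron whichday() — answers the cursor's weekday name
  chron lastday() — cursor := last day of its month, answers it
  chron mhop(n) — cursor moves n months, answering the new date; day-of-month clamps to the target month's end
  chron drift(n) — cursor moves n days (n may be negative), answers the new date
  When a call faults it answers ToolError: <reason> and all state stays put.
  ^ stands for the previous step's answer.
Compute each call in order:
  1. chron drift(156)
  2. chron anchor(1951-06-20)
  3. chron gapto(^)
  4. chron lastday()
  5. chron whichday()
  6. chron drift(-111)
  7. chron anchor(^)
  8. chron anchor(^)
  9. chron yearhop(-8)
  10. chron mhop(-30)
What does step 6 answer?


→ chron drift(n='156')
← 2249-12-07
→ chron anchor(d='1951-06-20')
← 1951-06-20
→ chron gapto(d='^')
← 0
→ chron lastday()
← 1951-06-30
→ chron whichday()
← Saturday
→ chron drift(n='-111')
← 1951-03-11
→ chron anchor(d='^')
← 1951-03-11
→ chron anchor(d='^')
← 1951-03-11
→ chron yearhop(n='-8')
← 1943-03-11
→ chron mhop(n='-30')
← 1940-09-11

Answer: 1951-03-11


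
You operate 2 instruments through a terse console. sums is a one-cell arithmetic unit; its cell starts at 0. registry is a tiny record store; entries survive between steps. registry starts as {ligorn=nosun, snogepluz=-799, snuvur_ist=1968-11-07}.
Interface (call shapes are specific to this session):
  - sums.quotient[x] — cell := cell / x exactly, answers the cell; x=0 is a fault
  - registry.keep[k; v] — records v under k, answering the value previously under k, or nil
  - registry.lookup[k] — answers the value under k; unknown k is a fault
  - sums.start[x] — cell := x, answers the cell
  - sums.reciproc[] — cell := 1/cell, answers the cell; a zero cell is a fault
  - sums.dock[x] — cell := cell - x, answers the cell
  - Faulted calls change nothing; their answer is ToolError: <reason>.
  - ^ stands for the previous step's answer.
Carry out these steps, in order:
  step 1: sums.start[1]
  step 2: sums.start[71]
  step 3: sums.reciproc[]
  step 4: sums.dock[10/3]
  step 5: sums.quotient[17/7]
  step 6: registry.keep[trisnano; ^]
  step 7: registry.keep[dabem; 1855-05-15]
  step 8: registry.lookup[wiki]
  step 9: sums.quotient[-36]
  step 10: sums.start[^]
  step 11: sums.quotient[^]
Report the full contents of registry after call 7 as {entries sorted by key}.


Answer: {dabem=1855-05-15, ligorn=nosun, snogepluz=-799, snuvur_ist=1968-11-07, trisnano=-4949/3621}

Derivation:
! start(x: 1) => 1
! start(x: 71) => 71
! reciproc() => 1/71
! dock(x: 10/3) => -707/213
! quotient(x: 17/7) => -4949/3621
! keep(k: trisnano, v: ^) => nil
! keep(k: dabem, v: 1855-05-15) => nil
! lookup(k: wiki) => ToolError: no such key wiki
! quotient(x: -36) => 4949/130356
! start(x: ^) => 4949/130356
! quotient(x: ^) => 1


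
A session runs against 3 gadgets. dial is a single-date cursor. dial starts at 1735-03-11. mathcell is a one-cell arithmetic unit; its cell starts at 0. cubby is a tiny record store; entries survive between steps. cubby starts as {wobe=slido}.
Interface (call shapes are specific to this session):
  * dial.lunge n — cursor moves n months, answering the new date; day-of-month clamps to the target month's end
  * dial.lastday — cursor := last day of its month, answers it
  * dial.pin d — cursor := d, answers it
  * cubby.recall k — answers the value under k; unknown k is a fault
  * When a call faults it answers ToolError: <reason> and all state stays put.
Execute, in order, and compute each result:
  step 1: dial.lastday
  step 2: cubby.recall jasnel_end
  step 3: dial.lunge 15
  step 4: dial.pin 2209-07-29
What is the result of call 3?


Answer: 1736-06-30

Derivation:
-- lastday() -> 1735-03-31
-- recall(jasnel_end) -> ToolError: no such key jasnel_end
-- lunge(15) -> 1736-06-30
-- pin(2209-07-29) -> 2209-07-29


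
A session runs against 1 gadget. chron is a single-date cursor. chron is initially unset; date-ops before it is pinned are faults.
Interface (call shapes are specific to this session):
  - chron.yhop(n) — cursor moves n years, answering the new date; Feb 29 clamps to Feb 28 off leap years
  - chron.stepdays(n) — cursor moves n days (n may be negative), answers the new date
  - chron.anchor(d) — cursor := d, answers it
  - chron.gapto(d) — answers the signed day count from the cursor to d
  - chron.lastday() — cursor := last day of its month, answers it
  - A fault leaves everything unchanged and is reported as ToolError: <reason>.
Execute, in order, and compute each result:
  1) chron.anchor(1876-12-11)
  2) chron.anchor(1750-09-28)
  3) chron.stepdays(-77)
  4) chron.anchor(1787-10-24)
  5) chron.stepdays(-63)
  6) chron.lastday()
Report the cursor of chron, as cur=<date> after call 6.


Answer: cur=1787-08-31

Derivation:
==> chron.anchor(d=1876-12-11)
<== 1876-12-11
==> chron.anchor(d=1750-09-28)
<== 1750-09-28
==> chron.stepdays(n=-77)
<== 1750-07-13
==> chron.anchor(d=1787-10-24)
<== 1787-10-24
==> chron.stepdays(n=-63)
<== 1787-08-22
==> chron.lastday()
<== 1787-08-31


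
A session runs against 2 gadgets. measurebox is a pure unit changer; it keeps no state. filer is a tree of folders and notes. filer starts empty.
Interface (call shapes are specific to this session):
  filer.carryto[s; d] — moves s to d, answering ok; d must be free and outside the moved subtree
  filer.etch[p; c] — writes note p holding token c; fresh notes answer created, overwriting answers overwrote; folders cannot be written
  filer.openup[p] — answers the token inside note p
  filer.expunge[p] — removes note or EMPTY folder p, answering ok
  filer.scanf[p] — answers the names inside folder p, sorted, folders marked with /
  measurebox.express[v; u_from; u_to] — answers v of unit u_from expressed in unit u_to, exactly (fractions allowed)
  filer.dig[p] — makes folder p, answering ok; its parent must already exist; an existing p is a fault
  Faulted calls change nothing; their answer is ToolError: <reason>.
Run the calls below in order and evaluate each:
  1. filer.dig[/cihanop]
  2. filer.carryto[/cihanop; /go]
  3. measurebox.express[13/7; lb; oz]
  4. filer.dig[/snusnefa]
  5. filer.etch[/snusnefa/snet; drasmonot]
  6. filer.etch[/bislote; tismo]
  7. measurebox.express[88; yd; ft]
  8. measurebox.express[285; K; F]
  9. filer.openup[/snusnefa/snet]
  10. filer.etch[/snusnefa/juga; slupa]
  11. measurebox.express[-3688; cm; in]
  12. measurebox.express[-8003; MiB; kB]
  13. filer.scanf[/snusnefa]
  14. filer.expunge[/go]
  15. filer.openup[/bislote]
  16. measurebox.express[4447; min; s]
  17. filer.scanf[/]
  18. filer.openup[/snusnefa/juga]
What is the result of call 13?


==> filer.dig(/cihanop)
<== ok
==> filer.carryto(/cihanop, /go)
<== ok
==> measurebox.express(13/7, lb, oz)
<== 208/7
==> filer.dig(/snusnefa)
<== ok
==> filer.etch(/snusnefa/snet, drasmonot)
<== created
==> filer.etch(/bislote, tismo)
<== created
==> measurebox.express(88, yd, ft)
<== 264
==> measurebox.express(285, K, F)
<== 5333/100
==> filer.openup(/snusnefa/snet)
<== drasmonot
==> filer.etch(/snusnefa/juga, slupa)
<== created
==> measurebox.express(-3688, cm, in)
<== -184400/127
==> measurebox.express(-8003, MiB, kB)
<== -1048969216/125
==> filer.scanf(/snusnefa)
<== [juga, snet]
==> filer.expunge(/go)
<== ok
==> filer.openup(/bislote)
<== tismo
==> measurebox.express(4447, min, s)
<== 266820
==> filer.scanf(/)
<== [bislote, snusnefa/]
==> filer.openup(/snusnefa/juga)
<== slupa

Answer: [juga, snet]


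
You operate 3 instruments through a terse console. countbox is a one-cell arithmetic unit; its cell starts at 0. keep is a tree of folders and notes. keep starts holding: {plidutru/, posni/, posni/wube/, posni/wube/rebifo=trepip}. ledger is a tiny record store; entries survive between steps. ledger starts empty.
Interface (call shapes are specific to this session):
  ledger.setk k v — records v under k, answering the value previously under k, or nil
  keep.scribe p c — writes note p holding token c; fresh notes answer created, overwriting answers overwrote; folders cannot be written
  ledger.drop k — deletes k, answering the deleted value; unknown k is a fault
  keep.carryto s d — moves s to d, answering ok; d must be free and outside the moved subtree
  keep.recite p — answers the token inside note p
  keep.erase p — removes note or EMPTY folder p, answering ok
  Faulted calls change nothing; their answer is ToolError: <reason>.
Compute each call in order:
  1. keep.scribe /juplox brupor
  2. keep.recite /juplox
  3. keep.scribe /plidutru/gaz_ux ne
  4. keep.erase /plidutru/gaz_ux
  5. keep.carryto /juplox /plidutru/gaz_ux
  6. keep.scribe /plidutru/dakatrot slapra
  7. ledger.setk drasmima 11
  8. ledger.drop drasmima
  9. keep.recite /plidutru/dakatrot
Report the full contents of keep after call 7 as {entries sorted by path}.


Do: keep.scribe[p='/juplox'; c='brupor']
See: created
Do: keep.recite[p='/juplox']
See: brupor
Do: keep.scribe[p='/plidutru/gaz_ux'; c='ne']
See: created
Do: keep.erase[p='/plidutru/gaz_ux']
See: ok
Do: keep.carryto[s='/juplox'; d='/plidutru/gaz_ux']
See: ok
Do: keep.scribe[p='/plidutru/dakatrot'; c='slapra']
See: created
Do: ledger.setk[k='drasmima'; v='11']
See: nil
Do: ledger.drop[k='drasmima']
See: 11
Do: keep.recite[p='/plidutru/dakatrot']
See: slapra

Answer: {plidutru/, plidutru/dakatrot=slapra, plidutru/gaz_ux=brupor, posni/, posni/wube/, posni/wube/rebifo=trepip}


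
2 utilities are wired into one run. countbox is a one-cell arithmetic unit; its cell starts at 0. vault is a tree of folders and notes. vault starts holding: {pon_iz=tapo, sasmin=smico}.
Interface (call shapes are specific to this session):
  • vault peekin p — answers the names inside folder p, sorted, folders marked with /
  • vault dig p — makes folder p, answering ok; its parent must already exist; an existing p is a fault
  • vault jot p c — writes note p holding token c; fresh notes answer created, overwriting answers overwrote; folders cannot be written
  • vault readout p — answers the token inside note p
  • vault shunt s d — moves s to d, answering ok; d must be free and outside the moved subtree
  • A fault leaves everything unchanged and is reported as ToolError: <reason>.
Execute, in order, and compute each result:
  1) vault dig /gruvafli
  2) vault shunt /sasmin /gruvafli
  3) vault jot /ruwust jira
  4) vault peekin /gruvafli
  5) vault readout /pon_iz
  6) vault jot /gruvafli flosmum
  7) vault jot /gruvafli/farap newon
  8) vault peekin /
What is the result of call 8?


>> vault dig(p=/gruvafli)
<< ok
>> vault shunt(s=/sasmin, d=/gruvafli)
<< ToolError: exists
>> vault jot(p=/ruwust, c=jira)
<< created
>> vault peekin(p=/gruvafli)
<< []
>> vault readout(p=/pon_iz)
<< tapo
>> vault jot(p=/gruvafli, c=flosmum)
<< ToolError: is a directory
>> vault jot(p=/gruvafli/farap, c=newon)
<< created
>> vault peekin(p=/)
<< [gruvafli/, pon_iz, ruwust, sasmin]

Answer: [gruvafli/, pon_iz, ruwust, sasmin]


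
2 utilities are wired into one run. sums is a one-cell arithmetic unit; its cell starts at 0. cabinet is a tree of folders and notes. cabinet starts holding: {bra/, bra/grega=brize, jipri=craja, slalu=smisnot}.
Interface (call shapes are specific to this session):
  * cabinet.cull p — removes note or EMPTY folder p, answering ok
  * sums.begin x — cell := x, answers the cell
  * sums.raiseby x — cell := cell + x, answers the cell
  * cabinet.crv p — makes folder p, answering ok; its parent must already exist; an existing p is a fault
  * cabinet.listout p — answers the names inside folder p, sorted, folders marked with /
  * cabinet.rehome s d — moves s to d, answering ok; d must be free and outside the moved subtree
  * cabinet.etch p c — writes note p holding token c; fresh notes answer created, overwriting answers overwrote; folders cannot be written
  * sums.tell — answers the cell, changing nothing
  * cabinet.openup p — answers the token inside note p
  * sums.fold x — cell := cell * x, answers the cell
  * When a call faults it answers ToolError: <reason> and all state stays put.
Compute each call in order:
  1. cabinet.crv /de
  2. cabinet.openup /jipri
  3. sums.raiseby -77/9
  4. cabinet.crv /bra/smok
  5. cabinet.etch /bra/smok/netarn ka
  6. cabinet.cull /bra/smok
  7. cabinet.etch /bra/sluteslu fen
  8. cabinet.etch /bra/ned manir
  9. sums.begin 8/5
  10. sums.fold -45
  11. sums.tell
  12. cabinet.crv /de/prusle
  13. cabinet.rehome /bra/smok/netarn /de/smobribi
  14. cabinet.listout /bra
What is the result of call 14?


CALL crv[p='/de']
RET  ok
CALL openup[p='/jipri']
RET  craja
CALL raiseby[x='-77/9']
RET  -77/9
CALL crv[p='/bra/smok']
RET  ok
CALL etch[p='/bra/smok/netarn'; c='ka']
RET  created
CALL cull[p='/bra/smok']
RET  ToolError: not empty
CALL etch[p='/bra/sluteslu'; c='fen']
RET  created
CALL etch[p='/bra/ned'; c='manir']
RET  created
CALL begin[x='8/5']
RET  8/5
CALL fold[x='-45']
RET  -72
CALL tell[]
RET  -72
CALL crv[p='/de/prusle']
RET  ok
CALL rehome[s='/bra/smok/netarn'; d='/de/smobribi']
RET  ok
CALL listout[p='/bra']
RET  [grega, ned, sluteslu, smok/]

Answer: [grega, ned, sluteslu, smok/]
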